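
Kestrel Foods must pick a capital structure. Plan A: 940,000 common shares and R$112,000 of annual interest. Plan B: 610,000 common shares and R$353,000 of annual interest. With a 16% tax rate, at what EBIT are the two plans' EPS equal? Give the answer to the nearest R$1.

R$798,485

At indifference, (EBIT − 112,000)(1 − t)/940,000 = (EBIT − 353,000)(1 − t)/610,000.
Cancelling (1 − t) and cross-multiplying: 610,000·(EBIT − 112,000) = 940,000·(EBIT − 353,000).
EBIT × (940,000 − 610,000) = 353,000 × 940,000 − 112,000 × 610,000 = 263,500,000,000, so EBIT = 263,500,000,000 ÷ 330,000 = 798,484.85.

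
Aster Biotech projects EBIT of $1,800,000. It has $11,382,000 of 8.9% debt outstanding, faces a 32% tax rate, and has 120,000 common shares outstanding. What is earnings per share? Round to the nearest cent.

$4.46

Pre-tax income = $1,800,000 − $1,012,998.00 = $787,002.00.
Net income = $787,002.00 × (1 − 0.32) = $535,161.36.
EPS = $535,161.36 ÷ 120,000 = $4.46.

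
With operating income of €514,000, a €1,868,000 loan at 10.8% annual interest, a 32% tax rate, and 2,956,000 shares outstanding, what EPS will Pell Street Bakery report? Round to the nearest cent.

Pre-tax income = €514,000 − €201,744.00 = €312,256.00.
Net income = €312,256.00 × (1 − 0.32) = €212,334.08.
EPS = €212,334.08 ÷ 2,956,000 = €0.07.

€0.07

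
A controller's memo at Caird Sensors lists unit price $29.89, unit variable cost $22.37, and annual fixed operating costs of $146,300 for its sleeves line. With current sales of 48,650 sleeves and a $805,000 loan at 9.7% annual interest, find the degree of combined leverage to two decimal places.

2.59

At 48,650 units, contribution = 48,650 × $7.52 = $365,848.00.
EBIT = $365,848.00 − $146,300 = $219,548.00. Interest = $78,085.00.
DOL = $365,848.00 ÷ $219,548.00 = 1.6664; DFL = $219,548.00 ÷ $141,463.00 = 1.5520.
DCL = DOL × DFL = 1.6664 × 1.5520 = 2.5863.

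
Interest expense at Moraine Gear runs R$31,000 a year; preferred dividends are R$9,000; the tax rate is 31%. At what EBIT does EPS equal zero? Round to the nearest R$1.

R$44,043

Preferred dividends are paid after tax, so their pre-tax equivalent is R$9,000 ÷ (1 − 0.31) = R$13,043.48.
EPS = 0 when EBIT covers interest plus the pre-tax preferred burden: R$31,000 + R$13,043.48 = R$44,043.48.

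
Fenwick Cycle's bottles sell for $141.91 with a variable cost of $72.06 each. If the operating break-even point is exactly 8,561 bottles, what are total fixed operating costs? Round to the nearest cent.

$597,985.85

Unit CM = price − variable cost = $141.91 − $72.06 = $69.85.
Since BE = FC / CM, FC = 8,561 × $69.85 = $597,985.85.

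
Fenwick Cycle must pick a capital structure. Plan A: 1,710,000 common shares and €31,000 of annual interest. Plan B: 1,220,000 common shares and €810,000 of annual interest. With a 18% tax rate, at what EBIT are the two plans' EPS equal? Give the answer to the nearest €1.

Set EPS_A = EPS_B: (EBIT − €31,000)(1 − 0.18) ÷ 1,710,000 = (EBIT − €810,000)(1 − 0.18) ÷ 1,220,000.
Cancelling (1 − t) and cross-multiplying: 1,220,000·(EBIT − 31,000) = 1,710,000·(EBIT − 810,000).
Solving, EBIT = (810,000·1,710,000 − 31,000·1,220,000) / (1,710,000 − 1,220,000) = 1,347,280,000,000 / 490,000 = 2,749,551.02.

€2,749,551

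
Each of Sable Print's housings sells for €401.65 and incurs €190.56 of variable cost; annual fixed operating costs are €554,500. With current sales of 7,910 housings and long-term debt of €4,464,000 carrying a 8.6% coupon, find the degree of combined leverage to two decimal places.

2.28

At 7,910 units, contribution = 7,910 × €211.09 = €1,669,721.90.
EBIT = €1,669,721.90 − €554,500 = €1,115,221.90. Interest = €383,904.00, so EBIT − I = €731,317.90.
DCL = contribution ÷ (EBIT − I) = €1,669,721.90 ÷ €731,317.90 = 2.2832.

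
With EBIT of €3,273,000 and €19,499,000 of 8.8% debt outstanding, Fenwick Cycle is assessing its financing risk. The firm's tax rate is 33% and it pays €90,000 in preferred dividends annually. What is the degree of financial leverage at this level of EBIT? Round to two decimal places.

Annual interest charges come to €1,715,912.00.
Preferred dividends grossed up pre-tax: €90,000 / (1 − 0.33) = €134,328.36.
DFL = EBIT ÷ [EBIT − I − D_p/(1−t)] = €3,273,000 ÷ [€3,273,000 − €1,715,912.00 − €134,328.36] = €3,273,000 ÷ €1,422,759.64 = 2.3005.

2.30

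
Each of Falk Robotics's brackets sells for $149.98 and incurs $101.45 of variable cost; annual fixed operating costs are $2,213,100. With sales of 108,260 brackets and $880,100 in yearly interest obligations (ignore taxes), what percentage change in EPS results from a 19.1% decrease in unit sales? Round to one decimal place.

-46.4%

Contribution at this volume is 108,260 × $48.53 = $5,253,857.80.
EBIT = $5,253,857.80 − $2,213,100 = $3,040,757.80.
Interest = $880,100.00, so EBIT − I = $2,160,657.80.
Degree of combined leverage = contribution ÷ (EBIT − I) = $5,253,857.80 ÷ $2,160,657.80 = 2.4316.
%ΔEPS = DCL × %ΔSales = 2.4316 × -19.1% = -46.4%.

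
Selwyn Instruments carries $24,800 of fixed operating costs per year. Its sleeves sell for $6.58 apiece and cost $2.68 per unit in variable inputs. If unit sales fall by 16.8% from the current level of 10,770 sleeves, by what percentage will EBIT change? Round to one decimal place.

Total contribution margin = 10,770 × $3.90 = $42,003.00.
Operating income = contribution − fixed costs = $42,003.00 − $24,800 = $17,203.00.
So DOL = total CM / EBIT = $42,003.00 / $17,203.00 = 2.4416.
So EBIT moves 2.4416 × (-16.8%) = -41.0%.

-41.0%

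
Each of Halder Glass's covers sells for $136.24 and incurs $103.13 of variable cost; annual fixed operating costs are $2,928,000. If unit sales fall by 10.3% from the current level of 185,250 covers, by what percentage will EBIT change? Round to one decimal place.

Total contribution margin = 185,250 × $33.11 = $6,133,627.50.
EBIT = $6,133,627.50 − $2,928,000 = $3,205,627.50.
Degree of operating leverage = $6,133,627.50 / $3,205,627.50 = 1.9134.
%ΔEBIT = DOL × %ΔSales = 1.9134 × -10.3% = -19.7%.

-19.7%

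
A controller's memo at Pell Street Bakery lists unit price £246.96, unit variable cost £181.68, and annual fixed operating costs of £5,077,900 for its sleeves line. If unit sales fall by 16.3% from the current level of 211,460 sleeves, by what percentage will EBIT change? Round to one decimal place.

-25.8%

Contribution at this volume is 211,460 × £65.28 = £13,804,108.80.
Subtracting fixed costs: EBIT = £13,804,108.80 − £5,077,900 = £8,726,208.80.
DOL = contribution ÷ EBIT = £13,804,108.80 ÷ £8,726,208.80 = 1.5819.
%ΔEBIT = DOL × %ΔSales = 1.5819 × -16.3% = -25.8%.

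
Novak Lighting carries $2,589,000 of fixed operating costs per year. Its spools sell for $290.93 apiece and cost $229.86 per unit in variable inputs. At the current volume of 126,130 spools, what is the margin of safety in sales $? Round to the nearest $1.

Contribution margin per unit = $290.93 − $229.86 = $61.07. Break-even units = $2,589,000 ÷ $61.07 = 42,393.97; break-even revenue = 42,393.97 × $290.93 = $12,333,678.89.
Actual sales revenue = 126,130 × $290.93 = $36,695,000.90.
Margin of safety = $36,695,000.90 − $12,333,678.89 = $24,361,322.

$24,361,322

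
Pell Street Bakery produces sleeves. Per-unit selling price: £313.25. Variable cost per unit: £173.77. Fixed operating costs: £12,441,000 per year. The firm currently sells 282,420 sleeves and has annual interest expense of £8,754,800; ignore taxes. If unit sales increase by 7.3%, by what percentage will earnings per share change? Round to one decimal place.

Total contribution margin = 282,420 × £139.48 = £39,391,941.60.
Subtracting fixed costs: EBIT = £39,391,941.60 − £12,441,000 = £26,950,941.60.
Interest = £8,754,800.00, so EBIT − I = £18,196,141.60.
DCL = total CM / (EBIT − I) = £39,391,941.60 / £18,196,141.60 = 2.1649.
EPS therefore changes by 2.1649 × (+7.3%) = +15.8%.

+15.8%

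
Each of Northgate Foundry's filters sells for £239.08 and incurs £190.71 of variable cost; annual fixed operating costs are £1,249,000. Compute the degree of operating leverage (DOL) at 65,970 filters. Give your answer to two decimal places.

Total contribution margin = 65,970 × £48.37 = £3,190,968.90.
EBIT = £3,190,968.90 − £1,249,000 = £1,941,968.90.
So DOL = total CM / EBIT = £3,190,968.90 / £1,941,968.90 = 1.6432.

1.64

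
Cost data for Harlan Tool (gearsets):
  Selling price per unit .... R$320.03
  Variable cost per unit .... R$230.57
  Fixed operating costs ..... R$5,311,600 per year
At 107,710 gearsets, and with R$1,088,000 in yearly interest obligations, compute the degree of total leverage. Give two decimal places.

2.98

At 107,710 units, contribution = 107,710 × R$89.46 = R$9,635,736.60.
Subtracting fixed costs: EBIT = R$9,635,736.60 − R$5,311,600 = R$4,324,136.60. Interest = R$1,088,000.00.
DOL = R$9,635,736.60 ÷ R$4,324,136.60 = 2.2284; DFL = R$4,324,136.60 ÷ R$3,236,136.60 = 1.3362.
DCL = DOL × DFL = 2.2284 × 1.3362 = 2.9776.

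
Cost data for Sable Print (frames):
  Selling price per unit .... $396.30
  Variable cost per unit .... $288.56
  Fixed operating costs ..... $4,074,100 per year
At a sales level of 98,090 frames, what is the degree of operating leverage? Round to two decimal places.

Contribution at this volume is 98,090 × $107.74 = $10,568,216.60.
Operating income = contribution − fixed costs = $10,568,216.60 − $4,074,100 = $6,494,116.60.
Degree of operating leverage = $10,568,216.60 / $6,494,116.60 = 1.6274.

1.63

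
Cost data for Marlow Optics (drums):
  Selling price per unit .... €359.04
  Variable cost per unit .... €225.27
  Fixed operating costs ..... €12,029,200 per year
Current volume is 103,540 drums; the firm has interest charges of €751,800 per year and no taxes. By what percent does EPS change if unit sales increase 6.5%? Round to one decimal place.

+84.2%

At 103,540 units, contribution = 103,540 × €133.77 = €13,850,545.80.
EBIT = €13,850,545.80 − €12,029,200 = €1,821,345.80.
After interest of €751,800.00, pre-tax earnings = €1,069,545.80.
Degree of combined leverage = contribution ÷ (EBIT − I) = €13,850,545.80 ÷ €1,069,545.80 = 12.9499.
EPS therefore changes by 12.9499 × (+6.5%) = +84.2%.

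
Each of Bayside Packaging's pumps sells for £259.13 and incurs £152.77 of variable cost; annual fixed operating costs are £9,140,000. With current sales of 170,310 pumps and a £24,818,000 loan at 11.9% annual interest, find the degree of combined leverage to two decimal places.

3.01

Total contribution margin = 170,310 × £106.36 = £18,114,171.60.
EBIT = £18,114,171.60 − £9,140,000 = £8,974,171.60. Interest = £2,953,342.00, so EBIT − I = £6,020,829.60.
DCL = contribution ÷ (EBIT − I) = £18,114,171.60 ÷ £6,020,829.60 = 3.0086.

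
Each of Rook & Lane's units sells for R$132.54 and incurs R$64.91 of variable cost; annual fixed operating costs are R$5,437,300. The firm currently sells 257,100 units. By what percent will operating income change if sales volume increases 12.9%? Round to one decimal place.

Total contribution margin = 257,100 × R$67.63 = R$17,387,673.00.
Operating income = contribution − fixed costs = R$17,387,673.00 − R$5,437,300 = R$11,950,373.00.
DOL = contribution ÷ EBIT = R$17,387,673.00 ÷ R$11,950,373.00 = 1.4550.
%ΔEBIT = DOL × %ΔSales = 1.4550 × +12.9% = +18.8%.

+18.8%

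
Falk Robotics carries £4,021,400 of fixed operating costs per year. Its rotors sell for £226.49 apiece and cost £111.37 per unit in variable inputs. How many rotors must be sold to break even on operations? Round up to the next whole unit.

Each unit contributes £226.49 − £111.37 = £115.12.
Units to break even: £4,021,400 ÷ £115.12 = 34,932.24, rounded up to 34,933.

34,933 rotors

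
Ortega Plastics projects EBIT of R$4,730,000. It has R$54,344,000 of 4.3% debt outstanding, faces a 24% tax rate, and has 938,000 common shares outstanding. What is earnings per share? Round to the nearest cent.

R$1.94

Pre-tax income = R$4,730,000 − R$2,336,792.00 = R$2,393,208.00.
Net income = R$2,393,208.00 × (1 − 0.24) = R$1,818,838.08.
Per share: R$1,818,838.08 / 938,000 shares = R$1.94.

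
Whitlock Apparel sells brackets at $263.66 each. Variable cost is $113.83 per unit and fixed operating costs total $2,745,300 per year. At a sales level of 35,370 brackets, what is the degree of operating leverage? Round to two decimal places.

Contribution at this volume is 35,370 × $149.83 = $5,299,487.10.
Subtracting fixed costs: EBIT = $5,299,487.10 − $2,745,300 = $2,554,187.10.
DOL = contribution ÷ EBIT = $5,299,487.10 ÷ $2,554,187.10 = 2.0748.

2.07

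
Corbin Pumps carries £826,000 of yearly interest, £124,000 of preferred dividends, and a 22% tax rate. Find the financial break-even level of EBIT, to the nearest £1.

£984,974

Grossing the preferred dividend up to pre-tax terms: £124,000 / (1 − 0.22) = £158,974.36.
Financial break-even EBIT = interest + D_p ÷ (1 − t) = £826,000 + £158,974.36 = £984,974.36.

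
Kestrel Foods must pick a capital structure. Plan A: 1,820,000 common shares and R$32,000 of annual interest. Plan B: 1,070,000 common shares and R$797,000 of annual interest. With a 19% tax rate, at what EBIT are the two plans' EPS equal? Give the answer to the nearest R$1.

At indifference, (EBIT − 32,000)(1 − t)/1,820,000 = (EBIT − 797,000)(1 − t)/1,070,000.
Cancelling (1 − t) and cross-multiplying: 1,070,000·(EBIT − 32,000) = 1,820,000·(EBIT − 797,000).
Solving, EBIT = (797,000·1,820,000 − 32,000·1,070,000) / (1,820,000 − 1,070,000) = 1,416,300,000,000 / 750,000 = 1,888,400.00.

R$1,888,400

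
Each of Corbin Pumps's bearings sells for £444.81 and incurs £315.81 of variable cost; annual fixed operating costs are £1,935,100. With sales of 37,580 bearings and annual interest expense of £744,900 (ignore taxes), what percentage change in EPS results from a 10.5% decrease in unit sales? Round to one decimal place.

-23.5%

Total contribution margin = 37,580 × £129.00 = £4,847,820.00.
EBIT = £4,847,820.00 − £1,935,100 = £2,912,720.00.
Interest = £744,900.00, so EBIT − I = £2,167,820.00.
Degree of combined leverage = contribution ÷ (EBIT − I) = £4,847,820.00 ÷ £2,167,820.00 = 2.2363.
%ΔEPS = DCL × %ΔSales = 2.2363 × -10.5% = -23.5%.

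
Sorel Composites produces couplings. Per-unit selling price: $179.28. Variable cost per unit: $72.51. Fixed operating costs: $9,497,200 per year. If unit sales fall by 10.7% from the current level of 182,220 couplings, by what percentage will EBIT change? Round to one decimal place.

At 182,220 units, contribution = 182,220 × $106.77 = $19,455,629.40.
EBIT = $19,455,629.40 − $9,497,200 = $9,958,429.40.
So DOL = total CM / EBIT = $19,455,629.40 / $9,958,429.40 = 1.9537.
Operating income changes by 1.9537 × -10.7% = -20.9%.

-20.9%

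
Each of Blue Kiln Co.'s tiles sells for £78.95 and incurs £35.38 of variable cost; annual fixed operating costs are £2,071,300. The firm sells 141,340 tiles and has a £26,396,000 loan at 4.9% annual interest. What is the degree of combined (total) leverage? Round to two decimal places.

Total contribution margin = 141,340 × £43.57 = £6,158,183.80.
Operating income = contribution − fixed costs = £6,158,183.80 − £2,071,300 = £4,086,883.80. Interest = £1,293,404.00.
DOL = £6,158,183.80 ÷ £4,086,883.80 = 1.5068; DFL = £4,086,883.80 ÷ £2,793,479.80 = 1.4630.
Combined leverage = 1.5068 × 1.4630 = 2.2044.

2.20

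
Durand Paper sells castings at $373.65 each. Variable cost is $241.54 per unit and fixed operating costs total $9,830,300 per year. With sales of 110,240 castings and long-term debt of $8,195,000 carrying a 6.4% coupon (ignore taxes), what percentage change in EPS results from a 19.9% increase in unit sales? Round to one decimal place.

+68.9%

Total contribution margin = 110,240 × $132.11 = $14,563,806.40.
Subtracting fixed costs: EBIT = $14,563,806.40 − $9,830,300 = $4,733,506.40.
After interest of $524,480.00, pre-tax earnings = $4,209,026.40.
DCL = total CM / (EBIT − I) = $14,563,806.40 / $4,209,026.40 = 3.4601.
%ΔEPS = DCL × %ΔSales = 3.4601 × +19.9% = +68.9%.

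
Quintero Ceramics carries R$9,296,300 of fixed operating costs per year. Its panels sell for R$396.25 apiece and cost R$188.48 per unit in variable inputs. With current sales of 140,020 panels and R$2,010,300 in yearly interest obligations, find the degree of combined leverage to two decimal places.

1.64

Contribution at this volume is 140,020 × R$207.77 = R$29,091,955.40.
Subtracting fixed costs: EBIT = R$29,091,955.40 − R$9,296,300 = R$19,795,655.40. Interest = R$2,010,300.00.
DOL = R$29,091,955.40 ÷ R$19,795,655.40 = 1.4696; DFL = R$19,795,655.40 ÷ R$17,785,355.40 = 1.1130.
Combined leverage = 1.4696 × 1.1130 = 1.6357.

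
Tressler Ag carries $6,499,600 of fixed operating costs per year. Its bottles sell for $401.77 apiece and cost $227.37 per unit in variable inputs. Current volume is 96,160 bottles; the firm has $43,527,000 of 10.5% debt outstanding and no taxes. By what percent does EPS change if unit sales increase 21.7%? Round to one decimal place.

+63.8%

Total contribution margin = 96,160 × $174.40 = $16,770,304.00.
EBIT = $16,770,304.00 − $6,499,600 = $10,270,704.00.
Interest = $4,570,335.00, so EBIT − I = $5,700,369.00.
DCL = total CM / (EBIT − I) = $16,770,304.00 / $5,700,369.00 = 2.9420.
%ΔEPS = DCL × %ΔSales = 2.9420 × +21.7% = +63.8%.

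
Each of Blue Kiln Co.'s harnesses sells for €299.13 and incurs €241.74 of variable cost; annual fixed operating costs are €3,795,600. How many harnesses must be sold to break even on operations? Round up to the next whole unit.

Contribution margin per unit = €299.13 − €241.74 = €57.39.
Break-even Q = €3,795,600 / €57.39 = 66,136.96 → 66,137 harnesses.

66,137 harnesses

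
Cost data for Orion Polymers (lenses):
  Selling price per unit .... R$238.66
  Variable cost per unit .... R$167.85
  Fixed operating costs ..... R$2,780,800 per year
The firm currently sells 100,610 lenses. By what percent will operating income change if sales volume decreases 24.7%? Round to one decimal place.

-40.5%

Total contribution margin = 100,610 × R$70.81 = R$7,124,194.10.
Subtracting fixed costs: EBIT = R$7,124,194.10 − R$2,780,800 = R$4,343,394.10.
DOL = contribution ÷ EBIT = R$7,124,194.10 ÷ R$4,343,394.10 = 1.6402.
Operating income changes by 1.6402 × -24.7% = -40.5%.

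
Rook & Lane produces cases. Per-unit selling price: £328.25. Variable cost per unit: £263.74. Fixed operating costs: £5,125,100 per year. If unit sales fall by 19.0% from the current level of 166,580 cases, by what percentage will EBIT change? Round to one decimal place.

Total contribution margin = 166,580 × £64.51 = £10,746,075.80.
EBIT = £10,746,075.80 − £5,125,100 = £5,620,975.80.
So DOL = total CM / EBIT = £10,746,075.80 / £5,620,975.80 = 1.9118.
So EBIT moves 1.9118 × (-19.0%) = -36.3%.

-36.3%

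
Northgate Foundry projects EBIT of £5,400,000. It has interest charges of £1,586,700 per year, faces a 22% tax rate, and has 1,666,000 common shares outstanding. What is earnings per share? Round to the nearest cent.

£1.79

Pre-tax income = £5,400,000 − £1,586,700.00 = £3,813,300.00.
After tax at 22%: net income = £3,813,300.00 × 0.78 = £2,974,374.00.
EPS = £2,974,374.00 ÷ 1,666,000 = £1.79.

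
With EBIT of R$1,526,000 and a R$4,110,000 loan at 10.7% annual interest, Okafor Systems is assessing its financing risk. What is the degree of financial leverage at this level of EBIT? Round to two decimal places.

Annual interest charges come to R$439,770.00.
DFL = EBIT ÷ (EBIT − I) = R$1,526,000 ÷ (R$1,526,000 − R$439,770.00) = R$1,526,000 ÷ R$1,086,230.00 = 1.4049.

1.40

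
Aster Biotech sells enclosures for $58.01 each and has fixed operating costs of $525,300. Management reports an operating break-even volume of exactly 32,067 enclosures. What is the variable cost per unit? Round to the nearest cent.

Contribution per unit must be FC / Q = $525,300 / 32,067 = $16.3813.
Variable cost per unit = $58.01 − $16.3813 = $41.63.

$41.63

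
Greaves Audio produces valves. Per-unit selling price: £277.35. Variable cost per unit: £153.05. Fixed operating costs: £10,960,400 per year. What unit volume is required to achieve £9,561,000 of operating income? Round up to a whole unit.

165,096 valves

Contribution margin per unit = £277.35 − £153.05 = £124.30.
Units = (FC + target) / CM = (£10,960,400 + £9,561,000) / £124.30 = 165,095.74, so 165,096 valves.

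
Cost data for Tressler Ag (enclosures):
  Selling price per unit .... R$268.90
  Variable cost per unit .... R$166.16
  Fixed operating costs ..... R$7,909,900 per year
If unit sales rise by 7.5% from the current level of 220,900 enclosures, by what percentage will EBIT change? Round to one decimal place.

+11.5%

Contribution at this volume is 220,900 × R$102.74 = R$22,695,266.00.
EBIT = R$22,695,266.00 − R$7,909,900 = R$14,785,366.00.
So DOL = total CM / EBIT = R$22,695,266.00 / R$14,785,366.00 = 1.5350.
So EBIT moves 1.5350 × (+7.5%) = +11.5%.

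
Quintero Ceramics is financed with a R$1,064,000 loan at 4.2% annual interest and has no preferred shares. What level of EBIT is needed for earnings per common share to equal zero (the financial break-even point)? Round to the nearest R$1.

R$44,688

Annual interest = 4.2% × R$1,064,000 = R$44,688.00.
With no preferred dividends, EPS = 0 when EBIT exactly covers interest, so the financial break-even EBIT is R$44,688.00.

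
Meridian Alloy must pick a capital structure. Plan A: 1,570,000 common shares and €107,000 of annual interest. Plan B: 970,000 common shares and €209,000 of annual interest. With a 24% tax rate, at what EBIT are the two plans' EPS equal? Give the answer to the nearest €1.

€373,900

Set EPS_A = EPS_B: (EBIT − €107,000)(1 − 0.24) ÷ 1,570,000 = (EBIT − €209,000)(1 − 0.24) ÷ 970,000.
Cancelling (1 − t) and cross-multiplying: 970,000·(EBIT − 107,000) = 1,570,000·(EBIT − 209,000).
EBIT × (1,570,000 − 970,000) = 209,000 × 1,570,000 − 107,000 × 970,000 = 224,340,000,000, so EBIT = 224,340,000,000 ÷ 600,000 = 373,900.00.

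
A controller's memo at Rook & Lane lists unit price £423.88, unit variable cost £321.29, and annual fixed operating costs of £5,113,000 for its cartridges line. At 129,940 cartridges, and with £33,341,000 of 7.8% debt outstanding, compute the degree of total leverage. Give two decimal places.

2.37

At 129,940 units, contribution = 129,940 × £102.59 = £13,330,544.60.
Operating income = contribution − fixed costs = £13,330,544.60 − £5,113,000 = £8,217,544.60. Interest = £2,600,598.00, so EBIT − I = £5,616,946.60.
Degree of total leverage = total CM / (EBIT − interest) = £13,330,544.60 / £5,616,946.60 = 2.3733.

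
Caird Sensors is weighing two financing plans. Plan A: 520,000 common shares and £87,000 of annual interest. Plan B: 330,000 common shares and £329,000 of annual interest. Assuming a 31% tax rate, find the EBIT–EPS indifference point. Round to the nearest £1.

At indifference, (EBIT − 87,000)(1 − t)/520,000 = (EBIT − 329,000)(1 − t)/330,000.
Cancelling (1 − t) and cross-multiplying: 330,000·(EBIT − 87,000) = 520,000·(EBIT − 329,000).
EBIT × (520,000 − 330,000) = 329,000 × 520,000 − 87,000 × 330,000 = 142,370,000,000, so EBIT = 142,370,000,000 ÷ 190,000 = 749,315.79.

£749,316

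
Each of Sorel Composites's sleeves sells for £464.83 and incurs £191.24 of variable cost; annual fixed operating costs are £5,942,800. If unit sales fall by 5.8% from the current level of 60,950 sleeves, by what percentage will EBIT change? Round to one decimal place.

-9.0%

At 60,950 units, contribution = 60,950 × £273.59 = £16,675,310.50.
EBIT = £16,675,310.50 − £5,942,800 = £10,732,510.50.
DOL = contribution ÷ EBIT = £16,675,310.50 ÷ £10,732,510.50 = 1.5537.
%ΔEBIT = DOL × %ΔSales = 1.5537 × -5.8% = -9.0%.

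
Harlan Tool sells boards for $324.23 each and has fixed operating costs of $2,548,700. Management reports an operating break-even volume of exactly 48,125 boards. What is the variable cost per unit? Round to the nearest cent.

At break-even, FC = Q × (P − VC), so P − VC = $2,548,700 ÷ 48,125 = $52.9600.
Hence VC = price − CM = $324.23 − $52.9600 = $271.27.

$271.27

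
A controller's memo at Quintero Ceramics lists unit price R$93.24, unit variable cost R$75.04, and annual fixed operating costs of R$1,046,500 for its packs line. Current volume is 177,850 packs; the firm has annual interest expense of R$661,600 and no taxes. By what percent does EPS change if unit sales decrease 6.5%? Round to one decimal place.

-13.8%

At 177,850 units, contribution = 177,850 × R$18.20 = R$3,236,870.00.
EBIT = R$3,236,870.00 − R$1,046,500 = R$2,190,370.00.
Interest = R$661,600.00, so EBIT − I = R$1,528,770.00.
DCL = total CM / (EBIT − I) = R$3,236,870.00 / R$1,528,770.00 = 2.1173.
EPS therefore changes by 2.1173 × (-6.5%) = -13.8%.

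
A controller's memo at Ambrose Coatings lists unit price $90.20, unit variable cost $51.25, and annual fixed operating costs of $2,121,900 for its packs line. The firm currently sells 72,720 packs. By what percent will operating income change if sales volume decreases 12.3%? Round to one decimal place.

Total contribution margin = 72,720 × $38.95 = $2,832,444.00.
Subtracting fixed costs: EBIT = $2,832,444.00 − $2,121,900 = $710,544.00.
So DOL = total CM / EBIT = $2,832,444.00 / $710,544.00 = 3.9863.
So EBIT moves 3.9863 × (-12.3%) = -49.0%.

-49.0%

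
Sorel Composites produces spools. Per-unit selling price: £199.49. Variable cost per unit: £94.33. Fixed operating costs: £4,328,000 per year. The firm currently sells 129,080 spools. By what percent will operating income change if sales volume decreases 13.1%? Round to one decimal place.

-19.2%

Contribution at this volume is 129,080 × £105.16 = £13,574,052.80.
Subtracting fixed costs: EBIT = £13,574,052.80 − £4,328,000 = £9,246,052.80.
Degree of operating leverage = £13,574,052.80 / £9,246,052.80 = 1.4681.
So EBIT moves 1.4681 × (-13.1%) = -19.2%.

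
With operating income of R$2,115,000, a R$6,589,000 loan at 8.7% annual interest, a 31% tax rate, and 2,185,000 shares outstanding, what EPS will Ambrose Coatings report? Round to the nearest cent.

R$0.49

Interest = R$573,243.00, so EBT = R$2,115,000 − R$573,243.00 = R$1,541,757.00.
Net income = R$1,541,757.00 × (1 − 0.31) = R$1,063,812.33.
Per share: R$1,063,812.33 / 2,185,000 shares = R$0.49.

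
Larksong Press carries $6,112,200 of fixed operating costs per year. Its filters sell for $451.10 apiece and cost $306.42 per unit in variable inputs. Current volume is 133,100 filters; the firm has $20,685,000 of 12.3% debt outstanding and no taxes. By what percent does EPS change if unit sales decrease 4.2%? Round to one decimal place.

-7.6%

At 133,100 units, contribution = 133,100 × $144.68 = $19,256,908.00.
Operating income = contribution − fixed costs = $19,256,908.00 − $6,112,200 = $13,144,708.00.
Interest = $2,544,255.00, so EBIT − I = $10,600,453.00.
DCL = total CM / (EBIT − I) = $19,256,908.00 / $10,600,453.00 = 1.8166.
%ΔEPS = DCL × %ΔSales = 1.8166 × -4.2% = -7.6%.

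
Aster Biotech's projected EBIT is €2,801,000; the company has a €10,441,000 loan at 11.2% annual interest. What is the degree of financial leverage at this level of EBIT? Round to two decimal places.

1.72

Annual interest charges come to €1,169,392.00.
Degree of financial leverage = EBIT / (EBIT − interest) = €2,801,000 / €1,631,608.00 = 1.7167.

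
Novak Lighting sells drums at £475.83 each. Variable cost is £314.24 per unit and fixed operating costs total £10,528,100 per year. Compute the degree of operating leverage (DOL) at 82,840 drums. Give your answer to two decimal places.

4.68

Contribution at this volume is 82,840 × £161.59 = £13,386,115.60.
EBIT = £13,386,115.60 − £10,528,100 = £2,858,015.60.
So DOL = total CM / EBIT = £13,386,115.60 / £2,858,015.60 = 4.6837.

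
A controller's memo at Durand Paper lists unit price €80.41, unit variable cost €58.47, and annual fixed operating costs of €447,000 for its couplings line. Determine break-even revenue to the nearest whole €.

€1,638,253

CM per unit = €80.41 − €58.47 = €21.94; CM ratio = €21.94 / €80.41 = 0.2729.
Break-even revenue = fixed costs × price ÷ CM = €447,000 × €80.41 ÷ €21.94 = €1,638,253.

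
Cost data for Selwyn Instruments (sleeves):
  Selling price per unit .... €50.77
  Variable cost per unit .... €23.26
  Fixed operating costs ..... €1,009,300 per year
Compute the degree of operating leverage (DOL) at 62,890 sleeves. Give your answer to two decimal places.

At 62,890 units, contribution = 62,890 × €27.51 = €1,730,103.90.
Subtracting fixed costs: EBIT = €1,730,103.90 − €1,009,300 = €720,803.90.
Degree of operating leverage = €1,730,103.90 / €720,803.90 = 2.4002.

2.40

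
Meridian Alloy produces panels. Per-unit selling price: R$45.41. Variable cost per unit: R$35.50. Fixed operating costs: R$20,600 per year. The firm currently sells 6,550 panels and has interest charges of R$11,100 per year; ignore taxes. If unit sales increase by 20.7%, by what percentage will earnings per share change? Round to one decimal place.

Total contribution margin = 6,550 × R$9.91 = R$64,910.50.
Operating income = contribution − fixed costs = R$64,910.50 − R$20,600 = R$44,310.50.
Interest = R$11,100.00, so EBIT − I = R$33,210.50.
DCL = total CM / (EBIT − I) = R$64,910.50 / R$33,210.50 = 1.9545.
EPS therefore changes by 1.9545 × (+20.7%) = +40.5%.

+40.5%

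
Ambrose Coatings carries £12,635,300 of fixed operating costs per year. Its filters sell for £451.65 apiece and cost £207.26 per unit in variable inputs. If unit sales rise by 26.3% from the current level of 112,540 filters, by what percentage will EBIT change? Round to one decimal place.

Total contribution margin = 112,540 × £244.39 = £27,503,650.60.
EBIT = £27,503,650.60 − £12,635,300 = £14,868,350.60.
So DOL = total CM / EBIT = £27,503,650.60 / £14,868,350.60 = 1.8498.
Operating income changes by 1.8498 × +26.3% = +48.7%.

+48.7%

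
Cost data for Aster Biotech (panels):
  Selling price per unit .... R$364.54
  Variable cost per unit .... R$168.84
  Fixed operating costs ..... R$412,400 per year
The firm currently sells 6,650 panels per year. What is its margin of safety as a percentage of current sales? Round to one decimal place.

Unit CM = price − variable cost = R$364.54 − R$168.84 = R$195.70. Break-even units = R$412,400 ÷ R$195.70 = 2,107.31; break-even revenue = 2,107.31 × R$364.54 = R$768,197.73.
Current sales = 6,650 × R$364.54 = R$2,424,191.00.
Margin of safety = (R$2,424,191.00 − R$768,197.73) ÷ R$2,424,191.00 = 68.3%.

68.3%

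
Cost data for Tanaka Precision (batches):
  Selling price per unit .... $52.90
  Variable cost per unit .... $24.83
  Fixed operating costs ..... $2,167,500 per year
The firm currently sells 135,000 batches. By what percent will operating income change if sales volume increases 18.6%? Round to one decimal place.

+43.5%

Contribution at this volume is 135,000 × $28.07 = $3,789,450.00.
Subtracting fixed costs: EBIT = $3,789,450.00 − $2,167,500 = $1,621,950.00.
So DOL = total CM / EBIT = $3,789,450.00 / $1,621,950.00 = 2.3364.
Operating income changes by 2.3364 × +18.6% = +43.5%.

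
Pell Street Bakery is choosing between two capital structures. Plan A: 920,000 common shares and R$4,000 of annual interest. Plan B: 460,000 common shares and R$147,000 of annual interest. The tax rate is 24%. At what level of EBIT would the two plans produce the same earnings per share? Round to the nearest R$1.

R$290,000

Set EPS_A = EPS_B: (EBIT − R$4,000)(1 − 0.24) ÷ 920,000 = (EBIT − R$147,000)(1 − 0.24) ÷ 460,000.
The (1 − t) factor cancels: (EBIT − 4,000) × 460,000 = (EBIT − 147,000) × 920,000.
Solving, EBIT = (147,000·920,000 − 4,000·460,000) / (920,000 − 460,000) = 133,400,000,000 / 460,000 = 290,000.00.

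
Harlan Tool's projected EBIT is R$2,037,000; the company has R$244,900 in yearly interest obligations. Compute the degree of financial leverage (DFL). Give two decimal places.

1.14

Annual interest charges come to R$244,900.00.
DFL = EBIT ÷ (EBIT − I) = R$2,037,000 ÷ (R$2,037,000 − R$244,900.00) = R$2,037,000 ÷ R$1,792,100.00 = 1.1367.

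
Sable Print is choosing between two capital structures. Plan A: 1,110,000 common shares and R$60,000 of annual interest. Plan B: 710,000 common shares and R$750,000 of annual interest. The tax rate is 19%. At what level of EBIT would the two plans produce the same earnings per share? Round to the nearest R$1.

At indifference, (EBIT − 60,000)(1 − t)/1,110,000 = (EBIT − 750,000)(1 − t)/710,000.
The (1 − t) factor cancels: (EBIT − 60,000) × 710,000 = (EBIT − 750,000) × 1,110,000.
Solving, EBIT = (750,000·1,110,000 − 60,000·710,000) / (1,110,000 − 710,000) = 789,900,000,000 / 400,000 = 1,974,750.00.

R$1,974,750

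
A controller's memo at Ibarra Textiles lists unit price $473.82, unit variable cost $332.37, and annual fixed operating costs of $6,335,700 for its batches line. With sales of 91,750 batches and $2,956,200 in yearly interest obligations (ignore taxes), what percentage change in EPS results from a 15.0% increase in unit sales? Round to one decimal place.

+52.8%

Total contribution margin = 91,750 × $141.45 = $12,978,037.50.
Subtracting fixed costs: EBIT = $12,978,037.50 − $6,335,700 = $6,642,337.50.
After interest of $2,956,200.00, pre-tax earnings = $3,686,137.50.
DCL = total CM / (EBIT − I) = $12,978,037.50 / $3,686,137.50 = 3.5208.
EPS therefore changes by 3.5208 × (+15.0%) = +52.8%.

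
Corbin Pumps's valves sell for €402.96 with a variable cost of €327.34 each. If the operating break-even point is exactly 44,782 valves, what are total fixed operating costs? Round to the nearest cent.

€3,386,414.84

Unit CM = price − variable cost = €402.96 − €327.34 = €75.62.
Fixed costs = break-even units × CM = 44,782 × €75.62 = €3,386,414.84.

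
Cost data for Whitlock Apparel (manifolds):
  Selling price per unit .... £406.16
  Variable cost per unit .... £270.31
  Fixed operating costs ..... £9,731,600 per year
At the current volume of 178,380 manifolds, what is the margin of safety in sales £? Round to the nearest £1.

£43,355,593

Each unit contributes £406.16 − £270.31 = £135.85. Break-even units = £9,731,600 ÷ £135.85 = 71,634.89; break-even revenue = 71,634.89 × £406.16 = £29,095,227.50.
Current sales = 178,380 × £406.16 = £72,450,820.80.
Margin of safety = £72,450,820.80 − £29,095,227.50 = £43,355,593.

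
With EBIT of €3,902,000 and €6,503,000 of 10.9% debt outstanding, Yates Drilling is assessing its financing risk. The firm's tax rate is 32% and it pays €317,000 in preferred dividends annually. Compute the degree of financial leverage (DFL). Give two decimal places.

Annual interest charges come to €708,827.00.
Pre-tax preferred-dividend burden = €317,000 ÷ (1 − 0.32) = €466,176.47.
DFL = EBIT ÷ [EBIT − I − D_p/(1−t)] = €3,902,000 ÷ [€3,902,000 − €708,827.00 − €466,176.47] = €3,902,000 ÷ €2,726,996.53 = 1.4309.

1.43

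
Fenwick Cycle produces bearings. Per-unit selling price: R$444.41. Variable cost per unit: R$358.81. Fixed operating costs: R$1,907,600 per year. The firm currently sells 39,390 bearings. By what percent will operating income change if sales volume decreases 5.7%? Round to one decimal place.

Total contribution margin = 39,390 × R$85.60 = R$3,371,784.00.
EBIT = R$3,371,784.00 − R$1,907,600 = R$1,464,184.00.
DOL = contribution ÷ EBIT = R$3,371,784.00 ÷ R$1,464,184.00 = 2.3028.
So EBIT moves 2.3028 × (-5.7%) = -13.1%.

-13.1%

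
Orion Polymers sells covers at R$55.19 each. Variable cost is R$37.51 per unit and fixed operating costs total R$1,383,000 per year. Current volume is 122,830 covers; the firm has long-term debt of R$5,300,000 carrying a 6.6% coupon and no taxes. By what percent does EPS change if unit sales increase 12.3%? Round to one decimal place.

Contribution at this volume is 122,830 × R$17.68 = R$2,171,634.40.
Operating income = contribution − fixed costs = R$2,171,634.40 − R$1,383,000 = R$788,634.40.
Interest = R$349,800.00, so EBIT − I = R$438,834.40.
Degree of combined leverage = contribution ÷ (EBIT − I) = R$2,171,634.40 ÷ R$438,834.40 = 4.9486.
%ΔEPS = DCL × %ΔSales = 4.9486 × +12.3% = +60.9%.

+60.9%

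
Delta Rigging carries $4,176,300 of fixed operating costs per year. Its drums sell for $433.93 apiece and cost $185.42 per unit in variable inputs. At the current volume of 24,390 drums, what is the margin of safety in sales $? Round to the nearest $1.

$3,291,203

Unit CM = price − variable cost = $433.93 − $185.42 = $248.51. Break-even units = $4,176,300 ÷ $248.51 = 16,805.36; break-even revenue = 16,805.36 × $433.93 = $7,292,349.84.
Current sales = 24,390 × $433.93 = $10,583,552.70.
Margin of safety = $10,583,552.70 − $7,292,349.84 = $3,291,203.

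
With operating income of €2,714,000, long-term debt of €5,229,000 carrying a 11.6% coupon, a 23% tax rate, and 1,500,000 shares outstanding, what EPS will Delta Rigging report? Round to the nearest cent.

Interest = €606,564.00, so EBT = €2,714,000 − €606,564.00 = €2,107,436.00.
Net income = €2,107,436.00 × (1 − 0.23) = €1,622,725.72.
Per share: €1,622,725.72 / 1,500,000 shares = €1.08.

€1.08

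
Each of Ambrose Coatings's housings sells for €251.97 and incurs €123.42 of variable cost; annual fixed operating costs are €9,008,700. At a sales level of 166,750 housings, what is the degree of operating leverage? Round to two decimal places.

Contribution at this volume is 166,750 × €128.55 = €21,435,712.50.
Operating income = contribution − fixed costs = €21,435,712.50 − €9,008,700 = €12,427,012.50.
So DOL = total CM / EBIT = €21,435,712.50 / €12,427,012.50 = 1.7249.

1.72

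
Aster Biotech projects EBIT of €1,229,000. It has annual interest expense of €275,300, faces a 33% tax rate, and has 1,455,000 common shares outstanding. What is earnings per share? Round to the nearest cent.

€0.44

Pre-tax income = €1,229,000 − €275,300.00 = €953,700.00.
After tax at 33%: net income = €953,700.00 × 0.67 = €638,979.00.
Per share: €638,979.00 / 1,455,000 shares = €0.44.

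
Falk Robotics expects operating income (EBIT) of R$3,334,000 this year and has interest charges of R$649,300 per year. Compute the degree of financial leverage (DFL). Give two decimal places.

Interest = R$649,300.00.
Degree of financial leverage = EBIT / (EBIT − interest) = R$3,334,000 / R$2,684,700.00 = 1.2419.

1.24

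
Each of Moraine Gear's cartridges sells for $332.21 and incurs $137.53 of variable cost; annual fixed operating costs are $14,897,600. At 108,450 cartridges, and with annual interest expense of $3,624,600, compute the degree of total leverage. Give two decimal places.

8.15

Contribution at this volume is 108,450 × $194.68 = $21,113,046.00.
EBIT = $21,113,046.00 − $14,897,600 = $6,215,446.00. Interest = $3,624,600.00.
DOL = $21,113,046.00 ÷ $6,215,446.00 = 3.3969; DFL = $6,215,446.00 ÷ $2,590,846.00 = 2.3990.
Combined leverage = 3.3969 × 2.3990 = 8.1492.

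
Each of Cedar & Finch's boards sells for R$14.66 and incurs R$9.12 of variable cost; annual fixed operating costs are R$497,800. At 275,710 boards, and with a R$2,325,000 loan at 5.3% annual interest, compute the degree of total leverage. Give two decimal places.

Contribution at this volume is 275,710 × R$5.54 = R$1,527,433.40.
Operating income = contribution − fixed costs = R$1,527,433.40 − R$497,800 = R$1,029,633.40. Interest = R$123,225.00, so EBIT − I = R$906,408.40.
DCL = contribution ÷ (EBIT − I) = R$1,527,433.40 ÷ R$906,408.40 = 1.6851.

1.69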